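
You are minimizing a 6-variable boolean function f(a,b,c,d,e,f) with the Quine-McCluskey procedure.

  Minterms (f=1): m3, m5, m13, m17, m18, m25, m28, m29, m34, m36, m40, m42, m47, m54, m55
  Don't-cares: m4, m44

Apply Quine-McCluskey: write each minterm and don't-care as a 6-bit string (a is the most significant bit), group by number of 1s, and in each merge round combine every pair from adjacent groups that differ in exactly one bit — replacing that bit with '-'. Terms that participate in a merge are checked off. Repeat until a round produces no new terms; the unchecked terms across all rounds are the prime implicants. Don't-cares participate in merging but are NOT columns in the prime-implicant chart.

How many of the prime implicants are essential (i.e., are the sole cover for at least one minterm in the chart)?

size-2^0 implicants → 000011  000100(✓)  000101(✓)  001101(✓)  010001(✓)  010010  011001(✓)  011100(✓)  011101(✓)  100010(✓)  100100(✓)  101000(✓)  101010(✓)  101100(✓)  101111  110110(✓)  110111(✓)
size-2^1 implicants → -00100  0-1101  00-101  00010-  01-001  011-01  01110-  10-010  10-100  101-00  1010-0  11011-
Unchecked terms (primes): -00100, 0-1101, 00-101, 000011, 00010-, 01-001, 010010, 011-01, 01110-, 10-010, 10-100, 101-00, 1010-0, 101111, 11011-
Minterm coverage:
  m3 ⊆ 000011 [E]
  m5 ⊆ 00-101,00010-
  m13 ⊆ 0-1101,00-101
  m17 ⊆ 01-001 [E]
  m18 ⊆ 010010 [E]
  m25 ⊆ 01-001,011-01
  m28 ⊆ 01110- [E]
  m29 ⊆ 0-1101,011-01,01110-
  m34 ⊆ 10-010 [E]
  m36 ⊆ -00100,10-100
  m40 ⊆ 101-00,1010-0
  m42 ⊆ 10-010,1010-0
  m47 ⊆ 101111 [E]
  m54 ⊆ 11011- [E]
  m55 ⊆ 11011- [E]
E = {000011, 01-001, 010010, 01110-, 10-010, 101111, 11011-}

7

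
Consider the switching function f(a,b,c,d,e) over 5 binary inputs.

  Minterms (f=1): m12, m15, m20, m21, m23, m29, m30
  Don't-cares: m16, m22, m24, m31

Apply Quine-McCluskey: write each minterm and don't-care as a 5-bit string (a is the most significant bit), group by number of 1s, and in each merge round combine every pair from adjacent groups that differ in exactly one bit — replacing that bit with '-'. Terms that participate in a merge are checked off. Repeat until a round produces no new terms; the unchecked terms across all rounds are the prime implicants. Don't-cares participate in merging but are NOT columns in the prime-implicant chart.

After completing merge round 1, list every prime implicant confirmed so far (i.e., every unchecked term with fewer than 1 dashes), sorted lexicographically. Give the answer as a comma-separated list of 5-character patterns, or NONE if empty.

01100

size-2^0 implicants → 01100  01111(✓)  10000(✓)  10100(✓)  10101(✓)  10110(✓)  10111(✓)  11000(✓)  11101(✓)  11110(✓)  11111(✓)
size-2^1 implicants → -1111  1-000  1-101(✓)  1-110(✓)  1-111(✓)  10-00  101-0(✓)  101-1(✓)  1010-(✓)  1011-(✓)  111-1(✓)  1111-(✓)
size-2^2 implicants → 1-1-1  1-11-  101--
Unchecked terms (primes): -1111, 01100, 1-000, 1-1-1, 1-11-, 10-00, 101--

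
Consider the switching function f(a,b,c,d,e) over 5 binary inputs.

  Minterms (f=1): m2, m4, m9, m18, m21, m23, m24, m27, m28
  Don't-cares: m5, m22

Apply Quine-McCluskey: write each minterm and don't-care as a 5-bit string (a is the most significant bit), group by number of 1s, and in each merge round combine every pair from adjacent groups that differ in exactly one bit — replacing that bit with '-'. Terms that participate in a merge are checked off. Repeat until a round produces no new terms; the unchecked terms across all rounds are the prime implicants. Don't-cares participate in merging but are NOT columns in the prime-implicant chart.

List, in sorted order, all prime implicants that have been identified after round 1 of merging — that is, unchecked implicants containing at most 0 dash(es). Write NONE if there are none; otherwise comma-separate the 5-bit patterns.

Round 0: 00010✓ 00100✓ 00101✓ 01001 10010✓ 10101✓ 10110✓ 10111✓ 11000✓ 11011 11100✓
Round 1: -0010 -0101 0010- 10-10 101-1 1011- 11-00
PIs = {-0010, -0101, 0010-, 01001, 10-10, 101-1, 1011-, 11-00, 11011}

01001, 11011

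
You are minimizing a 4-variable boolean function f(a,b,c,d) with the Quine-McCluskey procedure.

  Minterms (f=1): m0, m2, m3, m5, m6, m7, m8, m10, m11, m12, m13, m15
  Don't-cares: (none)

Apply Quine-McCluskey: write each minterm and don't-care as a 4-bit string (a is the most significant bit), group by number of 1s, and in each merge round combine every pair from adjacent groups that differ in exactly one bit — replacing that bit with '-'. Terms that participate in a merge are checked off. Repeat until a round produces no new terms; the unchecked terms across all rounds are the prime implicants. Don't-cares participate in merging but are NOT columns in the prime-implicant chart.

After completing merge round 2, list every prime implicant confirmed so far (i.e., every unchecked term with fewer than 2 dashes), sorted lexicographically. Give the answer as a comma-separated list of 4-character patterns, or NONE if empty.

size-2^0 implicants → 0000(✓)  0010(✓)  0011(✓)  0101(✓)  0110(✓)  0111(✓)  1000(✓)  1010(✓)  1011(✓)  1100(✓)  1101(✓)  1111(✓)
size-2^1 implicants → -000(✓)  -010(✓)  -011(✓)  -101(✓)  -111(✓)  0-10(✓)  0-11(✓)  00-0(✓)  001-(✓)  01-1(✓)  011-(✓)  1-00  1-11(✓)  10-0(✓)  101-(✓)  11-1(✓)  110-
size-2^2 implicants → --11  -0-0  -01-  -1-1  0-1-
Unchecked terms (primes): --11, -0-0, -01-, -1-1, 0-1-, 1-00, 110-

1-00, 110-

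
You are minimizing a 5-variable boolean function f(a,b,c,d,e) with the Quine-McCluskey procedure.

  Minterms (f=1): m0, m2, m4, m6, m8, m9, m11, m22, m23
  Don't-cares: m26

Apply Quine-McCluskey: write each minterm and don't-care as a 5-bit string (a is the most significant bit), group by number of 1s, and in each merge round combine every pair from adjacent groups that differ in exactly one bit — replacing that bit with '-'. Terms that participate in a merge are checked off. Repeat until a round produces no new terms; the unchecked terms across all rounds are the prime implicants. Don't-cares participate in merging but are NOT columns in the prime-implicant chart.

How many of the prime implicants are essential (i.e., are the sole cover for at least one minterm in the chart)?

3

size-2^0 implicants → 00000(✓)  00010(✓)  00100(✓)  00110(✓)  01000(✓)  01001(✓)  01011(✓)  10110(✓)  10111(✓)  11010
size-2^1 implicants → -0110  0-000  00-00(✓)  00-10(✓)  000-0(✓)  001-0(✓)  010-1  0100-  1011-
size-2^2 implicants → 00--0
Unchecked terms (primes): -0110, 0-000, 00--0, 010-1, 0100-, 1011-, 11010
Minterm coverage:
  m0 ⊆ 0-000,00--0
  m2 ⊆ 00--0 [E]
  m4 ⊆ 00--0 [E]
  m6 ⊆ -0110,00--0
  m8 ⊆ 0-000,0100-
  m9 ⊆ 010-1,0100-
  m11 ⊆ 010-1 [E]
  m22 ⊆ -0110,1011-
  m23 ⊆ 1011- [E]
E = {00--0, 010-1, 1011-}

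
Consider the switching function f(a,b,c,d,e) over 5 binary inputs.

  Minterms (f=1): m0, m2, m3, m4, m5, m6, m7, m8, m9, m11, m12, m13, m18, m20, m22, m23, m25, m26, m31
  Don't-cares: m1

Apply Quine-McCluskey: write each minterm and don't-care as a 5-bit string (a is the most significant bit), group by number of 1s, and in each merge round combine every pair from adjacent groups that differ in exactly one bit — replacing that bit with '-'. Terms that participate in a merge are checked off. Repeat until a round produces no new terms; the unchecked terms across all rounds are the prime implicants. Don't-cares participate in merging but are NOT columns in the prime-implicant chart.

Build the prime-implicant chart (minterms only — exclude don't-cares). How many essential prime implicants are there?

Round 0: 00000✓ 00001✓ 00010✓ 00011✓ 00100✓ 00101✓ 00110✓ 00111✓ 01000✓ 01001✓ 01011✓ 01100✓ 01101✓ 10010✓ 10100✓ 10110✓ 10111✓ 11001✓ 11010✓ 11111✓
Round 1: -0010✓ -0100✓ -0110✓ -0111✓ -1001 0-000✓ 0-001✓ 0-011✓ 0-100✓ 0-101✓ 00-00✓ 00-01✓ 00-10✓ 00-11✓ 000-0✓ 000-1✓ 0000-✓ 0001-✓ 001-0✓ 001-1✓ 0010-✓ 0011-✓ 01-00✓ 01-01✓ 010-1✓ 0100-✓ 0110-✓ 1-010 1-111 10-10✓ 101-0✓ 1011-✓
Round 2: -0-10 -01-0 -011- 0--00✓ 0--01✓ 0-0-1 0-00-✓ 0-10-✓ 00--0✓ 00--1✓ 00-0-✓ 00-1-✓ 000--✓ 001--✓ 01-0-✓
Round 3: 0--0- 00---
PIs = {-0-10, -01-0, -011-, -1001, 0--0-, 0-0-1, 00---, 1-010, 1-111}
Coverage chart:
  m0: 0--0-,00---
  m2: -0-10,00---
  m3: 0-0-1,00---
  m4: -01-0,0--0-,00---
  m5: 0--0-,00---
  m6: -0-10,-01-0,-011-,00---
  m7: -011-,00---
  m8: 0--0- ←essential
  m9: -1001,0--0-,0-0-1
  m11: 0-0-1 ←essential
  m12: 0--0- ←essential
  m13: 0--0- ←essential
  m18: -0-10,1-010
  m20: -01-0 ←essential
  m22: -0-10,-01-0,-011-
  m23: -011-,1-111
  m25: -1001 ←essential
  m26: 1-010 ←essential
  m31: 1-111 ←essential
Essential: -01-0, -1001, 0--0-, 0-0-1, 1-010, 1-111

6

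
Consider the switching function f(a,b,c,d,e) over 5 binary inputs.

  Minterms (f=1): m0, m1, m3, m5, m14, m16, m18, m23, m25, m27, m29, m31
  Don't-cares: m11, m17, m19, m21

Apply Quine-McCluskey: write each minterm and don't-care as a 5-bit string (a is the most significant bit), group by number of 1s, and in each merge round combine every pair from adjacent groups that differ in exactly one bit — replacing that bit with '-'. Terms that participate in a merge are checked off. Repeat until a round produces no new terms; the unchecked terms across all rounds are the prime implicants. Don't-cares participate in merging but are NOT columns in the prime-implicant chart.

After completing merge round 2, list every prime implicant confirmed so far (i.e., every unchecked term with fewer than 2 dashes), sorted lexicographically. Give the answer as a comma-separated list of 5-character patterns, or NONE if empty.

size-2^0 implicants → 00000(✓)  00001(✓)  00011(✓)  00101(✓)  01011(✓)  01110  10000(✓)  10001(✓)  10010(✓)  10011(✓)  10101(✓)  10111(✓)  11001(✓)  11011(✓)  11101(✓)  11111(✓)
size-2^1 implicants → -0000(✓)  -0001(✓)  -0011(✓)  -0101(✓)  -1011(✓)  0-011(✓)  00-01(✓)  000-1(✓)  0000-(✓)  1-001(✓)  1-011(✓)  1-101(✓)  1-111(✓)  10-01(✓)  10-11(✓)  100-0(✓)  100-1(✓)  1000-(✓)  1001-(✓)  101-1(✓)  11-01(✓)  11-11(✓)  110-1(✓)  111-1(✓)
size-2^2 implicants → --011  -0-01  -00-1  -000-  1--01(✓)  1--11(✓)  1-0-1(✓)  1-1-1(✓)  10--1(✓)  100--  11--1(✓)
size-2^3 implicants → 1---1
Unchecked terms (primes): --011, -0-01, -00-1, -000-, 01110, 1---1, 100--

01110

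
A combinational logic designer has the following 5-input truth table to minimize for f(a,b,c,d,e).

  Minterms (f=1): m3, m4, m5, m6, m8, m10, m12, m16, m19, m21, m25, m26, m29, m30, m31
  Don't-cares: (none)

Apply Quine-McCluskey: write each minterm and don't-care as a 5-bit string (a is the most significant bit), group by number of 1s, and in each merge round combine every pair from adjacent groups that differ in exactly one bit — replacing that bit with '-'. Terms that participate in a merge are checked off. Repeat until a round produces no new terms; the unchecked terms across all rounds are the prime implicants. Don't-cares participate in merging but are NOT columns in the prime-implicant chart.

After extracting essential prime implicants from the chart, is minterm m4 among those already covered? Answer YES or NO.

YES

[col 0] 00011*, 00100*, 00101*, 00110*, 01000*, 01010*, 01100*, 10000, 10011*, 10101*, 11001*, 11010*, 11101*, 11110*, 11111*
[col 1] -0011, -0101, -1010, 0-100, 001-0, 0010-, 01-00, 010-0, 1-101, 11-01, 11-10, 111-1, 1111-
Prime implicants: -0011, -0101, -1010, 0-100, 001-0, 0010-, 01-00, 010-0, 1-101, 10000, 11-01, 11-10, 111-1, 1111-
PI chart (minterm → PIs covering it):
  3 | -0011  (sole → essential)
  4 | 0-100,001-0,0010-
  5 | -0101,0010-
  6 | 001-0  (sole → essential)
  8 | 01-00,010-0
  10 | -1010,010-0
  12 | 0-100,01-00
  16 | 10000  (sole → essential)
  19 | -0011  (sole → essential)
  21 | -0101,1-101
  25 | 11-01  (sole → essential)
  26 | -1010,11-10
  29 | 1-101,11-01,111-1
  30 | 11-10,1111-
  31 | 111-1,1111-
Essential prime implicants: -0011, 001-0, 10000, 11-01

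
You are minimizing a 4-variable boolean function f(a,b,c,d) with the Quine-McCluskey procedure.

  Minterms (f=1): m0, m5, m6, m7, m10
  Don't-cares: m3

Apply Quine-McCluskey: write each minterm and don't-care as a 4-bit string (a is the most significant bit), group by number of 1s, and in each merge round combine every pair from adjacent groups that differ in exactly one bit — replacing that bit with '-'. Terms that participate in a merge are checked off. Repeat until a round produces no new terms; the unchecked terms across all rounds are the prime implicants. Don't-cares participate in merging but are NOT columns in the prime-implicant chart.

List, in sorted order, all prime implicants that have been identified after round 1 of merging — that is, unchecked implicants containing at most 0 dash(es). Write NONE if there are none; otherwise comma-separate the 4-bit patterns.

0000, 1010

size-2^0 implicants → 0000  0011(✓)  0101(✓)  0110(✓)  0111(✓)  1010
size-2^1 implicants → 0-11  01-1  011-
Unchecked terms (primes): 0-11, 0000, 01-1, 011-, 1010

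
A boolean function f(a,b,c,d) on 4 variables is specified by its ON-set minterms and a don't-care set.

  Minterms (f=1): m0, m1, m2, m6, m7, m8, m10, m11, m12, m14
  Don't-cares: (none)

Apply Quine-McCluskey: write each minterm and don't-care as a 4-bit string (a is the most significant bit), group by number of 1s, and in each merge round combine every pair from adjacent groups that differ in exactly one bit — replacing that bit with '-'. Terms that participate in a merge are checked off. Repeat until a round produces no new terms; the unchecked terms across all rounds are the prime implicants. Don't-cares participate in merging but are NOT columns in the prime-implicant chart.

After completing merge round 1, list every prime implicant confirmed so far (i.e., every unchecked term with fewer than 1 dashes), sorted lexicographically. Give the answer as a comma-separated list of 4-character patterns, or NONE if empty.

NONE

Round 0: 0000✓ 0001✓ 0010✓ 0110✓ 0111✓ 1000✓ 1010✓ 1011✓ 1100✓ 1110✓
Round 1: -000✓ -010✓ -110✓ 0-10✓ 00-0✓ 000- 011- 1-00✓ 1-10✓ 10-0✓ 101- 11-0✓
Round 2: --10 -0-0 1--0
PIs = {--10, -0-0, 000-, 011-, 1--0, 101-}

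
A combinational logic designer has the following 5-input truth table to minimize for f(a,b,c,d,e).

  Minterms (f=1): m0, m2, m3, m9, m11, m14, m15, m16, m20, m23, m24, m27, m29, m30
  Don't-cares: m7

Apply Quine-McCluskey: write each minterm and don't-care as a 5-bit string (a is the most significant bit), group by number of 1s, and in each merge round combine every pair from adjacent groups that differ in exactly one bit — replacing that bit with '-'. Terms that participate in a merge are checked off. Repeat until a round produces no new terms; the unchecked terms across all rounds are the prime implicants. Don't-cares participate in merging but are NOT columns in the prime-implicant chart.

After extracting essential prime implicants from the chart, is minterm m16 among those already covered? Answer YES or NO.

size-2^0 implicants → 00000(✓)  00010(✓)  00011(✓)  00111(✓)  01001(✓)  01011(✓)  01110(✓)  01111(✓)  10000(✓)  10100(✓)  10111(✓)  11000(✓)  11011(✓)  11101  11110(✓)
size-2^1 implicants → -0000  -0111  -1011  -1110  0-011(✓)  0-111(✓)  00-11(✓)  000-0  0001-  01-11(✓)  010-1  0111-  1-000  10-00
size-2^2 implicants → 0--11
Unchecked terms (primes): -0000, -0111, -1011, -1110, 0--11, 000-0, 0001-, 010-1, 0111-, 1-000, 10-00, 11101
Minterm coverage:
  m0 ⊆ -0000,000-0
  m2 ⊆ 000-0,0001-
  m3 ⊆ 0--11,0001-
  m9 ⊆ 010-1 [E]
  m11 ⊆ -1011,0--11,010-1
  m14 ⊆ -1110,0111-
  m15 ⊆ 0--11,0111-
  m16 ⊆ -0000,1-000,10-00
  m20 ⊆ 10-00 [E]
  m23 ⊆ -0111 [E]
  m24 ⊆ 1-000 [E]
  m27 ⊆ -1011 [E]
  m29 ⊆ 11101 [E]
  m30 ⊆ -1110 [E]
E = {-0111, -1011, -1110, 010-1, 1-000, 10-00, 11101}

YES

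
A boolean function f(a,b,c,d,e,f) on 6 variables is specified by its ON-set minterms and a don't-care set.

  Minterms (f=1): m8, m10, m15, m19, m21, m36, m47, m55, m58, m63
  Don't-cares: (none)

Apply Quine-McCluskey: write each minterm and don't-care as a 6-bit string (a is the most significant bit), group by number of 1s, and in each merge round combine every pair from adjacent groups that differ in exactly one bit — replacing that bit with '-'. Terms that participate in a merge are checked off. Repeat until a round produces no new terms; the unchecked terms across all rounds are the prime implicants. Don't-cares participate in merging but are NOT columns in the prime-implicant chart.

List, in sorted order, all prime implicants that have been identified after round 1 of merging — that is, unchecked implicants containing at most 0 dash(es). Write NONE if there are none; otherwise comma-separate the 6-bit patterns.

size-2^0 implicants → 001000(✓)  001010(✓)  001111(✓)  010011  010101  100100  101111(✓)  110111(✓)  111010  111111(✓)
size-2^1 implicants → -01111  0010-0  1-1111  11-111
Unchecked terms (primes): -01111, 0010-0, 010011, 010101, 1-1111, 100100, 11-111, 111010

010011, 010101, 100100, 111010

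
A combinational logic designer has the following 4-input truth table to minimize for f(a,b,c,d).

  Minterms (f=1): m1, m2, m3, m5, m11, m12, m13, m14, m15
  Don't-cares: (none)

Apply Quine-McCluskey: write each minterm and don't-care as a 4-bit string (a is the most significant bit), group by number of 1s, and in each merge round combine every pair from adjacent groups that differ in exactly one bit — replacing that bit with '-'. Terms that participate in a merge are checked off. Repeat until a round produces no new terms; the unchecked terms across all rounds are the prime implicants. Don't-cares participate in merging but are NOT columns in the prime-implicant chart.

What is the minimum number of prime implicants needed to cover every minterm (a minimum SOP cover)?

[col 0] 0001*, 0010*, 0011*, 0101*, 1011*, 1100*, 1101*, 1110*, 1111*
[col 1] -011, -101, 0-01, 00-1, 001-, 1-11, 11-0*, 11-1*, 110-*, 111-*
[col 2] 11--
Prime implicants: -011, -101, 0-01, 00-1, 001-, 1-11, 11--
PI chart (minterm → PIs covering it):
  1 | 0-01,00-1
  2 | 001-  (sole → essential)
  3 | -011,00-1,001-
  5 | -101,0-01
  11 | -011,1-11
  12 | 11--  (sole → essential)
  13 | -101,11--
  14 | 11--  (sole → essential)
  15 | 1-11,11--
Essential prime implicants: 001-, 11--
Petrick residual → -011, 0-01
Minimum SOP uses 4 PIs: b'cd + a'c'd + a'b'c + ab

4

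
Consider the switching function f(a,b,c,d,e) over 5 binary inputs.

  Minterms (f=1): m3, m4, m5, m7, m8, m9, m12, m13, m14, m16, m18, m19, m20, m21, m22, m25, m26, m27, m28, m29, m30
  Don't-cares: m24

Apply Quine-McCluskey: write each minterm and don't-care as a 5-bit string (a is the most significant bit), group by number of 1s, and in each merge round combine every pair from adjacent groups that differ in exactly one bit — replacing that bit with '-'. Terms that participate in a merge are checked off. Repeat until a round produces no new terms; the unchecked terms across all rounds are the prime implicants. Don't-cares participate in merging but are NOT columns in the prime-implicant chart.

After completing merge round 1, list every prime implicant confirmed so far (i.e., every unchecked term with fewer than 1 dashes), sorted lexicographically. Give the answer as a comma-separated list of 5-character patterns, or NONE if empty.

Round 0: 00011✓ 00100✓ 00101✓ 00111✓ 01000✓ 01001✓ 01100✓ 01101✓ 01110✓ 10000✓ 10010✓ 10011✓ 10100✓ 10101✓ 10110✓ 11000✓ 11001✓ 11010✓ 11011✓ 11100✓ 11101✓ 11110✓
Round 1: -0011 -0100✓ -0101✓ -1000✓ -1001✓ -1100✓ -1101✓ -1110✓ 0-100✓ 0-101✓ 00-11 001-1 0010-✓ 01-00✓ 01-01✓ 0100-✓ 011-0✓ 0110-✓ 1-000✓ 1-010✓ 1-011✓ 1-100✓ 1-101✓ 1-110✓ 10-00✓ 10-10✓ 100-0✓ 1001-✓ 101-0✓ 1010-✓ 11-00✓ 11-01✓ 11-10✓ 110-0✓ 110-1✓ 1100-✓ 1101-✓ 111-0✓ 1110-✓
Round 2: --100✓ --101✓ -010-✓ -1-00✓ -1-01✓ -100-✓ -11-0 -110-✓ 0-10-✓ 01-0-✓ 1--00✓ 1--10✓ 1-0-0✓ 1-01- 1-1-0✓ 1-10-✓ 10--0✓ 11--0✓ 11-0-✓ 110--
Round 3: --10- -1-0- 1---0
PIs = {--10-, -0011, -1-0-, -11-0, 00-11, 001-1, 1---0, 1-01-, 110--}

NONE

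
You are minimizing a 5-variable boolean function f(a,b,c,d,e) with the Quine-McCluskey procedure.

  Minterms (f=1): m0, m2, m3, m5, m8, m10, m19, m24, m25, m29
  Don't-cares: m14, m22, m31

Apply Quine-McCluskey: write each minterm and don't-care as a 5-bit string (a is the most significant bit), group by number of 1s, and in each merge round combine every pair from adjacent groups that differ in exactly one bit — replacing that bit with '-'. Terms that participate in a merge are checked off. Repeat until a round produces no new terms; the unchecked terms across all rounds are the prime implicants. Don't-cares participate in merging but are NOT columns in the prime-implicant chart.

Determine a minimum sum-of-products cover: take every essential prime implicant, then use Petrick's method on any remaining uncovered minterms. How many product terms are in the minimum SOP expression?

size-2^0 implicants → 00000(✓)  00010(✓)  00011(✓)  00101  01000(✓)  01010(✓)  01110(✓)  10011(✓)  10110  11000(✓)  11001(✓)  11101(✓)  11111(✓)
size-2^1 implicants → -0011  -1000  0-000(✓)  0-010(✓)  000-0(✓)  0001-  01-10  010-0(✓)  11-01  1100-  111-1
size-2^2 implicants → 0-0-0
Unchecked terms (primes): -0011, -1000, 0-0-0, 0001-, 00101, 01-10, 10110, 11-01, 1100-, 111-1
Minterm coverage:
  m0 ⊆ 0-0-0 [E]
  m2 ⊆ 0-0-0,0001-
  m3 ⊆ -0011,0001-
  m5 ⊆ 00101 [E]
  m8 ⊆ -1000,0-0-0
  m10 ⊆ 0-0-0,01-10
  m19 ⊆ -0011 [E]
  m24 ⊆ -1000,1100-
  m25 ⊆ 11-01,1100-
  m29 ⊆ 11-01,111-1
E = {-0011, 0-0-0, 00101}
Petrick residual → -1000, 11-01
Cover = b'c'de + bc'd'e' + a'c'e' + a'b'cd'e + abd'e  |cover|=5

5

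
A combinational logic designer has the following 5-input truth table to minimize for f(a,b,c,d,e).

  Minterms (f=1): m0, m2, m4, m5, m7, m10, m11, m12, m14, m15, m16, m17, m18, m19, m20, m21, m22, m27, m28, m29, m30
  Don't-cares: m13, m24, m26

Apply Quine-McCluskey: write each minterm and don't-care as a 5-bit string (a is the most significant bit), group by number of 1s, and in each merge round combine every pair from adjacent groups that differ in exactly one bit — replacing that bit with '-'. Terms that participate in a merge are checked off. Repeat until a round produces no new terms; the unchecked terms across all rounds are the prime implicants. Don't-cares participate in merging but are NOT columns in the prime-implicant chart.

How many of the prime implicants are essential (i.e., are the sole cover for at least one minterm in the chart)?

3

[col 0] 00000*, 00010*, 00100*, 00101*, 00111*, 01010*, 01011*, 01100*, 01101*, 01110*, 01111*, 10000*, 10001*, 10010*, 10011*, 10100*, 10101*, 10110*, 11000*, 11010*, 11011*, 11100*, 11101*, 11110*
[col 1] -0000*, -0010*, -0100*, -0101*, -1010*, -1011*, -1100*, -1101*, -1110*, 0-010*, 0-100*, 0-101*, 0-111*, 00-00*, 000-0*, 001-1*, 0010-*, 01-10*, 01-11*, 0101-*, 011-0*, 011-1*, 0110-*, 0111-*, 1-000*, 1-010*, 1-011*, 1-100*, 1-101*, 1-110*, 10-00*, 10-01*, 10-10*, 100-0*, 100-1*, 1000-*, 1001-*, 101-0*, 1010-*, 11-00*, 11-10*, 110-0*, 1101-*, 111-0*, 1110-*
[col 2] --010, --100*, --101*, -0-00, -00-0, -010-*, -1-10, -101-, -11-0, -110-*, 0-1-1, 0-10-*, 01-1-, 011--, 1--00*, 1--10*, 1-0-0*, 1-01-, 1-1-0*, 1-10-*, 10--0*, 10-0-, 100--, 11--0*
[col 3] --10-, 1---0
Prime implicants: --010, --10-, -0-00, -00-0, -1-10, -101-, -11-0, 0-1-1, 01-1-, 011--, 1---0, 1-01-, 10-0-, 100--
PI chart (minterm → PIs covering it):
  0 | -0-00,-00-0
  2 | --010,-00-0
  4 | --10-,-0-00
  5 | --10-,0-1-1
  7 | 0-1-1  (sole → essential)
  10 | --010,-1-10,-101-,01-1-
  11 | -101-,01-1-
  12 | --10-,-11-0,011--
  14 | -1-10,-11-0,01-1-,011--
  15 | 0-1-1,01-1-,011--
  16 | -0-00,-00-0,1---0,10-0-,100--
  17 | 10-0-,100--
  18 | --010,-00-0,1---0,1-01-,100--
  19 | 1-01-,100--
  20 | --10-,-0-00,1---0,10-0-
  21 | --10-,10-0-
  22 | 1---0  (sole → essential)
  27 | -101-,1-01-
  28 | --10-,-11-0,1---0
  29 | --10-  (sole → essential)
  30 | -1-10,-11-0,1---0
Essential prime implicants: --10-, 0-1-1, 1---0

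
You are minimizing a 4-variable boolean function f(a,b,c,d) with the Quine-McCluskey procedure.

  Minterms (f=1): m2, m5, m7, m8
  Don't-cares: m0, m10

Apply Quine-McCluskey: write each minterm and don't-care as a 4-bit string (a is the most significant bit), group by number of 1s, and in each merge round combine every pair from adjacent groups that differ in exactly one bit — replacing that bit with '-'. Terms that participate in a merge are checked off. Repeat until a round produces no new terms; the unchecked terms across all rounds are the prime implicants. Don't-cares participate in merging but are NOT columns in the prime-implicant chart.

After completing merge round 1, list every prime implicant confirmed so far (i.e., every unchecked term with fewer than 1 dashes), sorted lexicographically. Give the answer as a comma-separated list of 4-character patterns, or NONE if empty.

[col 0] 0000*, 0010*, 0101*, 0111*, 1000*, 1010*
[col 1] -000*, -010*, 00-0*, 01-1, 10-0*
[col 2] -0-0
Prime implicants: -0-0, 01-1

NONE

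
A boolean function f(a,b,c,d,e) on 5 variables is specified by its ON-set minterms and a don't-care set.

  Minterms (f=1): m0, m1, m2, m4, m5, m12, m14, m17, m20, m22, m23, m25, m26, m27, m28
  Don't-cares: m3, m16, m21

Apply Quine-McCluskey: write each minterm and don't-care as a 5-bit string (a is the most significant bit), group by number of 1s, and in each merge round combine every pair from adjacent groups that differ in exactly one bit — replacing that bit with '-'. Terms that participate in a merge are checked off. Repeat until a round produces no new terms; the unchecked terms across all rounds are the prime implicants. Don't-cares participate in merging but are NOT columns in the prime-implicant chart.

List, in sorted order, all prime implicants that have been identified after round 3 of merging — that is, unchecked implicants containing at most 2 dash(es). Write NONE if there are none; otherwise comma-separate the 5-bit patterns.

--100, 000--, 011-0, 1-001, 101--, 110-1, 1101-

Round 0: 00000✓ 00001✓ 00010✓ 00011✓ 00100✓ 00101✓ 01100✓ 01110✓ 10000✓ 10001✓ 10100✓ 10101✓ 10110✓ 10111✓ 11001✓ 11010✓ 11011✓ 11100✓
Round 1: -0000✓ -0001✓ -0100✓ -0101✓ -1100✓ 0-100✓ 00-00✓ 00-01✓ 000-0✓ 000-1✓ 0000-✓ 0001-✓ 0010-✓ 011-0 1-001 1-100✓ 10-00✓ 10-01✓ 1000-✓ 101-0✓ 101-1✓ 1010-✓ 1011-✓ 110-1 1101-
Round 2: --100 -0-00✓ -0-01✓ -000-✓ -010-✓ 00-0-✓ 000-- 10-0-✓ 101--
Round 3: -0-0-
PIs = {--100, -0-0-, 000--, 011-0, 1-001, 101--, 110-1, 1101-}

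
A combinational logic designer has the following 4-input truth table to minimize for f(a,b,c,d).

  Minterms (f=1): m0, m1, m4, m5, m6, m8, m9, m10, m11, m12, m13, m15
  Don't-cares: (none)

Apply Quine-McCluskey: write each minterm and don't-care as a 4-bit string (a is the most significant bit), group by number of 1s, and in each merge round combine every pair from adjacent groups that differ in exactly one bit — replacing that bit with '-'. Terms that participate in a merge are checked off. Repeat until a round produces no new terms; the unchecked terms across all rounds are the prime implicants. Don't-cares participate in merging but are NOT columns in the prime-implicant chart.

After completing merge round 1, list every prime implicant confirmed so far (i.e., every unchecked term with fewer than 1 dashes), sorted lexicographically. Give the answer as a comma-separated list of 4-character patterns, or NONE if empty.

NONE

size-2^0 implicants → 0000(✓)  0001(✓)  0100(✓)  0101(✓)  0110(✓)  1000(✓)  1001(✓)  1010(✓)  1011(✓)  1100(✓)  1101(✓)  1111(✓)
size-2^1 implicants → -000(✓)  -001(✓)  -100(✓)  -101(✓)  0-00(✓)  0-01(✓)  000-(✓)  01-0  010-(✓)  1-00(✓)  1-01(✓)  1-11(✓)  10-0(✓)  10-1(✓)  100-(✓)  101-(✓)  11-1(✓)  110-(✓)
size-2^2 implicants → --00(✓)  --01(✓)  -00-(✓)  -10-(✓)  0-0-(✓)  1--1  1-0-(✓)  10--
size-2^3 implicants → --0-
Unchecked terms (primes): --0-, 01-0, 1--1, 10--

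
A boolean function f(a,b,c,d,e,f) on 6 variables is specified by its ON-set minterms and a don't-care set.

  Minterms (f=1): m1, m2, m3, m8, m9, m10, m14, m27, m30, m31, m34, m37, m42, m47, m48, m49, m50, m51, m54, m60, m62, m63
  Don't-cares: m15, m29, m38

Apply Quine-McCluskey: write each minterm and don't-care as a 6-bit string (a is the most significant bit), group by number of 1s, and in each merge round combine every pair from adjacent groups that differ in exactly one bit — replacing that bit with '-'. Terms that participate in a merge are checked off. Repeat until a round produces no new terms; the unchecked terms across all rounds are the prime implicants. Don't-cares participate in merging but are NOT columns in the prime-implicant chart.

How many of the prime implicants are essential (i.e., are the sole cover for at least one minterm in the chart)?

Round 0: 000001✓ 000010✓ 000011✓ 001000✓ 001001✓ 001010✓ 001110✓ 001111✓ 011011✓ 011101✓ 011110✓ 011111✓ 100010✓ 100101 100110✓ 101010✓ 101111✓ 110000✓ 110001✓ 110010✓ 110011✓ 110110✓ 111100✓ 111110✓ 111111✓
Round 1: -00010✓ -01010✓ -01111✓ -11110✓ -11111✓ 0-1110✓ 0-1111✓ 00-001 00-010✓ 0000-1 00001- 001-10 0010-0 00100- 00111-✓ 011-11 0111-1 01111-✓ 1-0010✓ 1-0110✓ 1-1111✓ 10-010✓ 100-10✓ 11-110 110-10✓ 1100-0✓ 1100-1✓ 11000-✓ 11001-✓ 1111-0 11111-✓
Round 2: --1111 -0-010 -1111- 0-111- 1-0-10 1100--
PIs = {--1111, -0-010, -1111-, 0-111-, 00-001, 0000-1, 00001-, 001-10, 0010-0, 00100-, 011-11, 0111-1, 1-0-10, 100101, 11-110, 1100--, 1111-0}
Coverage chart:
  m1: 00-001,0000-1
  m2: -0-010,00001-
  m3: 0000-1,00001-
  m8: 0010-0,00100-
  m9: 00-001,00100-
  m10: -0-010,001-10,0010-0
  m14: 0-111-,001-10
  m27: 011-11 ←essential
  m30: -1111-,0-111-
  m31: --1111,-1111-,0-111-,011-11,0111-1
  m34: -0-010,1-0-10
  m37: 100101 ←essential
  m42: -0-010 ←essential
  m47: --1111 ←essential
  m48: 1100-- ←essential
  m49: 1100-- ←essential
  m50: 1-0-10,1100--
  m51: 1100-- ←essential
  m54: 1-0-10,11-110
  m60: 1111-0 ←essential
  m62: -1111-,11-110,1111-0
  m63: --1111,-1111-
Essential: --1111, -0-010, 011-11, 100101, 1100--, 1111-0

6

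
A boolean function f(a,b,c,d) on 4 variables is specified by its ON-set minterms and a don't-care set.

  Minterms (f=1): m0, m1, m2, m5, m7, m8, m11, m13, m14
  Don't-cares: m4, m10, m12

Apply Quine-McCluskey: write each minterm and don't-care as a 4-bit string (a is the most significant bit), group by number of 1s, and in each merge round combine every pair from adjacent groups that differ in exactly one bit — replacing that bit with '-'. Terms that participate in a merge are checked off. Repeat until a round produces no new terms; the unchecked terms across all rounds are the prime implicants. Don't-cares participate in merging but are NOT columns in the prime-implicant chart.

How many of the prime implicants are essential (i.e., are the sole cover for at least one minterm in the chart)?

[col 0] 0000*, 0001*, 0010*, 0100*, 0101*, 0111*, 1000*, 1010*, 1011*, 1100*, 1101*, 1110*
[col 1] -000*, -010*, -100*, -101*, 0-00*, 0-01*, 00-0*, 000-*, 01-1, 010-*, 1-00*, 1-10*, 10-0*, 101-, 11-0*, 110-*
[col 2] --00, -0-0, -10-, 0-0-, 1--0
Prime implicants: --00, -0-0, -10-, 0-0-, 01-1, 1--0, 101-
PI chart (minterm → PIs covering it):
  0 | --00,-0-0,0-0-
  1 | 0-0-  (sole → essential)
  2 | -0-0  (sole → essential)
  5 | -10-,0-0-,01-1
  7 | 01-1  (sole → essential)
  8 | --00,-0-0,1--0
  11 | 101-  (sole → essential)
  13 | -10-  (sole → essential)
  14 | 1--0  (sole → essential)
Essential prime implicants: -0-0, -10-, 0-0-, 01-1, 1--0, 101-

6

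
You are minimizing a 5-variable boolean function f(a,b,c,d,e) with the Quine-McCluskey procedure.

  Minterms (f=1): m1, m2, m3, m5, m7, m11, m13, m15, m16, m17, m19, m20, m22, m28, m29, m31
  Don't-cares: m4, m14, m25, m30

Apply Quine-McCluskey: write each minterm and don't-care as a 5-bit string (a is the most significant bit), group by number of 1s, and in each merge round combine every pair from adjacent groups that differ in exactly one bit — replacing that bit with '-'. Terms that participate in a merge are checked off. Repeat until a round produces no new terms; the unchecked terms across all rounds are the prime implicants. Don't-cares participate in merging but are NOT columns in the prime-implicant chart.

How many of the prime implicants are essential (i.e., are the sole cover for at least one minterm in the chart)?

4

Round 0: 00001✓ 00010✓ 00011✓ 00100✓ 00101✓ 00111✓ 01011✓ 01101✓ 01110✓ 01111✓ 10000✓ 10001✓ 10011✓ 10100✓ 10110✓ 11001✓ 11100✓ 11101✓ 11110✓ 11111✓
Round 1: -0001✓ -0011✓ -0100 -1101✓ -1110✓ -1111✓ 0-011✓ 0-101✓ 0-111✓ 00-01✓ 00-11✓ 000-1✓ 0001- 001-1✓ 0010- 01-11✓ 011-1✓ 0111-✓ 1-001 1-100✓ 1-110✓ 10-00 100-1✓ 1000- 101-0✓ 11-01 111-0✓ 111-1✓ 1110-✓ 1111-✓
Round 2: -00-1 -11-1 -111- 0--11 0-1-1 00--1 1-1-0 111--
PIs = {-00-1, -0100, -11-1, -111-, 0--11, 0-1-1, 00--1, 0001-, 0010-, 1-001, 1-1-0, 10-00, 1000-, 11-01, 111--}
Coverage chart:
  m1: -00-1,00--1
  m2: 0001- ←essential
  m3: -00-1,0--11,00--1,0001-
  m5: 0-1-1,00--1,0010-
  m7: 0--11,0-1-1,00--1
  m11: 0--11 ←essential
  m13: -11-1,0-1-1
  m15: -11-1,-111-,0--11,0-1-1
  m16: 10-00,1000-
  m17: -00-1,1-001,1000-
  m19: -00-1 ←essential
  m20: -0100,1-1-0,10-00
  m22: 1-1-0 ←essential
  m28: 1-1-0,111--
  m29: -11-1,11-01,111--
  m31: -11-1,-111-,111--
Essential: -00-1, 0--11, 0001-, 1-1-0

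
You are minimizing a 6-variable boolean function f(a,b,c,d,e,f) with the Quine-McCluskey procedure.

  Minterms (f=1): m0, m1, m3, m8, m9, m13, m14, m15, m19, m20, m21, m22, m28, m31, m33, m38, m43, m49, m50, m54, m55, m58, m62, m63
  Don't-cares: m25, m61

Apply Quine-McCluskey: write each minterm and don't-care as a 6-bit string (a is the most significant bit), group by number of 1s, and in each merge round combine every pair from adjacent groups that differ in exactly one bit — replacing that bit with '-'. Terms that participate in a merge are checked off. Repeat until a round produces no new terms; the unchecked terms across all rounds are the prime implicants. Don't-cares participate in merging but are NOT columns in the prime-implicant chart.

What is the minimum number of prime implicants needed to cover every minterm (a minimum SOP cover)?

13

[col 0] 000000*, 000001*, 000011*, 001000*, 001001*, 001101*, 001110*, 001111*, 010011*, 010100*, 010101*, 010110*, 011001*, 011100*, 011111*, 100001*, 100110*, 101011, 110001*, 110010*, 110110*, 110111*, 111010*, 111101*, 111110*, 111111*
[col 1] -00001, -10110, -11111, 0-0011, 0-1001, 0-1111, 00-000*, 00-001*, 0000-1, 00000-*, 001-01, 00100-*, 0011-1, 00111-, 01-100, 0101-0, 01010-, 1-0001, 1-0110, 11-010*, 11-110*, 11-111*, 110-10*, 11011-*, 111-10*, 1111-1, 11111-*
[col 2] 00-00-, 11--10, 11-11-
Prime implicants: -00001, -10110, -11111, 0-0011, 0-1001, 0-1111, 00-00-, 0000-1, 001-01, 0011-1, 00111-, 01-100, 0101-0, 01010-, 1-0001, 1-0110, 101011, 11--10, 11-11-, 1111-1
PI chart (minterm → PIs covering it):
  0 | 00-00-  (sole → essential)
  1 | -00001,00-00-,0000-1
  3 | 0-0011,0000-1
  8 | 00-00-  (sole → essential)
  9 | 0-1001,00-00-,001-01
  13 | 001-01,0011-1
  14 | 00111-  (sole → essential)
  15 | 0-1111,0011-1,00111-
  19 | 0-0011  (sole → essential)
  20 | 01-100,0101-0,01010-
  21 | 01010-  (sole → essential)
  22 | -10110,0101-0
  28 | 01-100  (sole → essential)
  31 | -11111,0-1111
  33 | -00001,1-0001
  38 | 1-0110  (sole → essential)
  43 | 101011  (sole → essential)
  49 | 1-0001  (sole → essential)
  50 | 11--10  (sole → essential)
  54 | -10110,1-0110,11--10,11-11-
  55 | 11-11-  (sole → essential)
  58 | 11--10  (sole → essential)
  62 | 11--10,11-11-
  63 | -11111,11-11-,1111-1
Essential prime implicants: 0-0011, 00-00-, 00111-, 01-100, 01010-, 1-0001, 1-0110, 101011, 11--10, 11-11-
Petrick residual → -10110, -11111, 001-01
Minimum SOP uses 13 PIs: bc'def' + bcdef + a'c'd'ef + a'b'd'e' + a'b'ce'f + a'b'cde + a'bde'f' + a'bc'de' + ac'd'e'f + ac'def' + ab'cd'ef + abef' + abde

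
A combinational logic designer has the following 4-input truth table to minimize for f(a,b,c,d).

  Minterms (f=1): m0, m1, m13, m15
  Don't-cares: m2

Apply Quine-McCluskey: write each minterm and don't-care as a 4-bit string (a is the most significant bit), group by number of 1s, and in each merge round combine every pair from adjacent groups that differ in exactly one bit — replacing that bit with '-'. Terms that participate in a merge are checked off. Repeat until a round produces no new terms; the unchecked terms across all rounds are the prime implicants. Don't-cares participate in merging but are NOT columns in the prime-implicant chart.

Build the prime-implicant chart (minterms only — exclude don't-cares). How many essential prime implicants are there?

2

Round 0: 0000✓ 0001✓ 0010✓ 1101✓ 1111✓
Round 1: 00-0 000- 11-1
PIs = {00-0, 000-, 11-1}
Coverage chart:
  m0: 00-0,000-
  m1: 000- ←essential
  m13: 11-1 ←essential
  m15: 11-1 ←essential
Essential: 000-, 11-1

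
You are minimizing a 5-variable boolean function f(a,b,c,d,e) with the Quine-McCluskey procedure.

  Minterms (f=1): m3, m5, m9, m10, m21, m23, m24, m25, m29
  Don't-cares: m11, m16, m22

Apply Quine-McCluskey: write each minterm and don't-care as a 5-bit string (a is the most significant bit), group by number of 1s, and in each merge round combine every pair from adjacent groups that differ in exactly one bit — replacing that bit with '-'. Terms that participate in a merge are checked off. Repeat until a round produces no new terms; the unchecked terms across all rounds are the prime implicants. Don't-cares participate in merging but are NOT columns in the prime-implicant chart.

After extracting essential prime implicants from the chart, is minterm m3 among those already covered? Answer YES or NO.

YES

Round 0: 00011✓ 00101✓ 01001✓ 01010✓ 01011✓ 10000✓ 10101✓ 10110✓ 10111✓ 11000✓ 11001✓ 11101✓
Round 1: -0101 -1001 0-011 010-1 0101- 1-000 1-101 101-1 1011- 11-01 1100-
PIs = {-0101, -1001, 0-011, 010-1, 0101-, 1-000, 1-101, 101-1, 1011-, 11-01, 1100-}
Coverage chart:
  m3: 0-011 ←essential
  m5: -0101 ←essential
  m9: -1001,010-1
  m10: 0101- ←essential
  m21: -0101,1-101,101-1
  m23: 101-1,1011-
  m24: 1-000,1100-
  m25: -1001,11-01,1100-
  m29: 1-101,11-01
Essential: -0101, 0-011, 0101-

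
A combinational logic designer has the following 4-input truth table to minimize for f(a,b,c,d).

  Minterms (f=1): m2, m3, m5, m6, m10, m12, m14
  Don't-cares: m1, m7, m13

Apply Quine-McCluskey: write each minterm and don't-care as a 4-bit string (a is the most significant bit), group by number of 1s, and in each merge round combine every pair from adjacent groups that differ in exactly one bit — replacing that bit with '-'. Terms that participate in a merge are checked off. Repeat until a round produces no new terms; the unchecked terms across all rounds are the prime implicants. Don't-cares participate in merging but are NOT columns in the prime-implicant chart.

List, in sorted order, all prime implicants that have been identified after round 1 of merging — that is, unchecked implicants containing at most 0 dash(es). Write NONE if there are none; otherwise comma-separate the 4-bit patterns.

size-2^0 implicants → 0001(✓)  0010(✓)  0011(✓)  0101(✓)  0110(✓)  0111(✓)  1010(✓)  1100(✓)  1101(✓)  1110(✓)
size-2^1 implicants → -010(✓)  -101  -110(✓)  0-01(✓)  0-10(✓)  0-11(✓)  00-1(✓)  001-(✓)  01-1(✓)  011-(✓)  1-10(✓)  11-0  110-
size-2^2 implicants → --10  0--1  0-1-
Unchecked terms (primes): --10, -101, 0--1, 0-1-, 11-0, 110-

NONE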